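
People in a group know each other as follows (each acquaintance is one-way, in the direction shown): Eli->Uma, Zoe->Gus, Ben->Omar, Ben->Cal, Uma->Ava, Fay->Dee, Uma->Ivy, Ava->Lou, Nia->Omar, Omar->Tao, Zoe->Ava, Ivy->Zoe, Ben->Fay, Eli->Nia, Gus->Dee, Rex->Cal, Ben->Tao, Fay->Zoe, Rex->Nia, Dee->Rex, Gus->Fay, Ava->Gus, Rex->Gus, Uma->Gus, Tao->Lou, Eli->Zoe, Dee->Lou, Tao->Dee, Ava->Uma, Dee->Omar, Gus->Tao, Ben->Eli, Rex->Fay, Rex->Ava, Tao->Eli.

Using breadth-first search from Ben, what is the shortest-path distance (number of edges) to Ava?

3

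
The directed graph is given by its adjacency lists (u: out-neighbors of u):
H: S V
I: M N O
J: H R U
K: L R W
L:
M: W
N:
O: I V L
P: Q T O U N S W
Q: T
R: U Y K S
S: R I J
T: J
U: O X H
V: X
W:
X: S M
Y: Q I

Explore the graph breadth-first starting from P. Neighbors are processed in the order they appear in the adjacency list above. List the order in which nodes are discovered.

P, Q, T, O, U, N, S, W, J, I, V, L, X, H, R, M, Y, K

Visit P; enqueue Q, T, O, U, N, S, W → queue [Q, T, O, U, N, S, W]
Visit Q → queue [T, O, U, N, S, W]
Visit T; enqueue J → queue [O, U, N, S, W, J]
Visit O; enqueue I, V, L → queue [U, N, S, W, J, I, V, L]
Visit U; enqueue X, H → queue [N, S, W, J, I, V, L, X, H]
Visit N → queue [S, W, J, I, V, L, X, H]
Visit S; enqueue R → queue [W, J, I, V, L, X, H, R]
Visit W → queue [J, I, V, L, X, H, R]
Visit J → queue [I, V, L, X, H, R]
Visit I; enqueue M → queue [V, L, X, H, R, M]
Visit V → queue [L, X, H, R, M]
Visit L → queue [X, H, R, M]
Visit X → queue [H, R, M]
Visit H → queue [R, M]
Visit R; enqueue Y, K → queue [M, Y, K]
Visit M → queue [Y, K]
Visit Y → queue [K]
Visit K → queue []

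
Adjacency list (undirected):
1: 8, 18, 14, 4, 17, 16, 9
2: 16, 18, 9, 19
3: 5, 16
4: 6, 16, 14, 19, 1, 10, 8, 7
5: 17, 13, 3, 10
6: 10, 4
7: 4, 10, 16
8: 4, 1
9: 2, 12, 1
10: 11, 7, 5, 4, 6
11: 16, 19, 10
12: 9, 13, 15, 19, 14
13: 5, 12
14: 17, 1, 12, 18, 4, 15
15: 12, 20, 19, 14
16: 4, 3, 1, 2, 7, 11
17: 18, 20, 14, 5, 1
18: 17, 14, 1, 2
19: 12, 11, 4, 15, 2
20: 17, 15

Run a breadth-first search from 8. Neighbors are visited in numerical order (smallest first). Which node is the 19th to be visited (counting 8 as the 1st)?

Visit 8; enqueue 1, 4 → queue [1, 4]
Visit 1; enqueue 9, 14, 16, 17, 18 → queue [4, 9, 14, 16, 17, 18]
Visit 4; enqueue 6, 7, 10, 19 → queue [9, 14, 16, 17, 18, 6, 7, 10, 19]
Visit 9; enqueue 2, 12 → queue [14, 16, 17, 18, 6, 7, 10, 19, 2, 12]
Visit 14; enqueue 15 → queue [16, 17, 18, 6, 7, 10, 19, 2, 12, 15]
Visit 16; enqueue 3, 11 → queue [17, 18, 6, 7, 10, 19, 2, 12, 15, 3, 11]
Visit 17; enqueue 5, 20 → queue [18, 6, 7, 10, 19, 2, 12, 15, 3, 11, 5, 20]
Visit 18 → queue [6, 7, 10, 19, 2, 12, 15, 3, 11, 5, 20]
Visit 6 → queue [7, 10, 19, 2, 12, 15, 3, 11, 5, 20]
Visit 7 → queue [10, 19, 2, 12, 15, 3, 11, 5, 20]
Visit 10 → queue [19, 2, 12, 15, 3, 11, 5, 20]
Visit 19 → queue [2, 12, 15, 3, 11, 5, 20]
Visit 2 → queue [12, 15, 3, 11, 5, 20]
Visit 12; enqueue 13 → queue [15, 3, 11, 5, 20, 13]
Visit 15 → queue [3, 11, 5, 20, 13]
Visit 3 → queue [11, 5, 20, 13]
Visit 11 → queue [5, 20, 13]
Visit 5 → queue [20, 13]
Visit 20 → queue [13]
Visit 13 → queue []

Visit order: 8, 1, 4, 9, 14, 16, 17, 18, 6, 7, 10, 19, 2, 12, 15, 3, 11, 5, 20, 13

20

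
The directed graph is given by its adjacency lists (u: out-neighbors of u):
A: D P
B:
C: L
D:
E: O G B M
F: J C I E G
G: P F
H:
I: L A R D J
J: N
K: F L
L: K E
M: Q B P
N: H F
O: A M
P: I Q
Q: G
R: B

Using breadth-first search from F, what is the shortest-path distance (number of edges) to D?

Level 0: F
Level 1: C, E, G, I, J
Level 2: A, B, D, L, M, N, O, P, R
Level 3: H, K, Q
D first appears at level 2.

2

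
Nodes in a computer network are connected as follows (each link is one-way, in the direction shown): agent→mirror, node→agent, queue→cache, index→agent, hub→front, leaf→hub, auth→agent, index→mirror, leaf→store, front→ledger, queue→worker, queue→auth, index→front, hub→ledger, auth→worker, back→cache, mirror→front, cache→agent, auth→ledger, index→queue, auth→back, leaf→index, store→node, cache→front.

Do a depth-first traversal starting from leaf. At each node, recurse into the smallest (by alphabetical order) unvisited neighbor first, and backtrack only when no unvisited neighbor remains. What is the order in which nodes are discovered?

leaf → hub → front → ledger → index → agent → mirror → queue → auth → back → cache → worker → store → node

Visit leaf
leaf → hub
hub → front
front → ledger
leaf → index
index → agent
agent → mirror
index → queue
queue → auth
auth → back
back → cache
auth → worker
leaf → store
store → node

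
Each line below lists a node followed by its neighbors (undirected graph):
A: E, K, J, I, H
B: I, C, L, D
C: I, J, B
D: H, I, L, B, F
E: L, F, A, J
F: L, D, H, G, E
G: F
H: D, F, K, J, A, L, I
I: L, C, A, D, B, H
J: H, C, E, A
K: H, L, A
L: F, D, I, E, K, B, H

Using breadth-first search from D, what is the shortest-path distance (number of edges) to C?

2

Level 0: D
Level 1: B, F, H, I, L
Level 2: A, C, E, G, J, K
C first appears at level 2.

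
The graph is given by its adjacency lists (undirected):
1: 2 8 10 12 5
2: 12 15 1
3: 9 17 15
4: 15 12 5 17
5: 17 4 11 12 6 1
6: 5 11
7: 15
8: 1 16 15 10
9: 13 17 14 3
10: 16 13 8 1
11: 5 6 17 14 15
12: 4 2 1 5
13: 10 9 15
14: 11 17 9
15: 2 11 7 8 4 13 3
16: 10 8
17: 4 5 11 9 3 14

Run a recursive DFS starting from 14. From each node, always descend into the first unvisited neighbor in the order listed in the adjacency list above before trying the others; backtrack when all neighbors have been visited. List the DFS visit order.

Visit 14
14 → 11
11 → 5
5 → 17
17 → 4
4 → 15
15 → 2
2 → 12
12 → 1
1 → 8
8 → 16
16 → 10
10 → 13
13 → 9
9 → 3
15 → 7
5 → 6

14, 11, 5, 17, 4, 15, 2, 12, 1, 8, 16, 10, 13, 9, 3, 7, 6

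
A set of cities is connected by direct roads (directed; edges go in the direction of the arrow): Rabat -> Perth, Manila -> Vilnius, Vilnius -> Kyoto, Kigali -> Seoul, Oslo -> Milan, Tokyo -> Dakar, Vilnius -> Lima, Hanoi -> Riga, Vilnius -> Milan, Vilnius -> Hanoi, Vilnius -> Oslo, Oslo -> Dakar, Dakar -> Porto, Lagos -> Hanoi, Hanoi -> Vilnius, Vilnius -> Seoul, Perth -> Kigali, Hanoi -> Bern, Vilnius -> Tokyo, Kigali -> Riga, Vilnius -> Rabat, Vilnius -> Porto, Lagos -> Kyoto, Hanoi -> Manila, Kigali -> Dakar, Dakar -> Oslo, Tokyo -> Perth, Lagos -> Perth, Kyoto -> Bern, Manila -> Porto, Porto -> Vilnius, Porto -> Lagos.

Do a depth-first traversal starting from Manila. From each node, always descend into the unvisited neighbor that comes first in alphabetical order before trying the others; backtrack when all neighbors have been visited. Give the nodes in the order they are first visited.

Manila → Porto → Lagos → Hanoi → Bern → Riga → Vilnius → Kyoto → Lima → Milan → Oslo → Dakar → Rabat → Perth → Kigali → Seoul → Tokyo

Visit Manila
Manila → Porto
Porto → Lagos
Lagos → Hanoi
Hanoi → Bern
Hanoi → Riga
Hanoi → Vilnius
Vilnius → Kyoto
Vilnius → Lima
Vilnius → Milan
Vilnius → Oslo
Oslo → Dakar
Vilnius → Rabat
Rabat → Perth
Perth → Kigali
Kigali → Seoul
Vilnius → Tokyo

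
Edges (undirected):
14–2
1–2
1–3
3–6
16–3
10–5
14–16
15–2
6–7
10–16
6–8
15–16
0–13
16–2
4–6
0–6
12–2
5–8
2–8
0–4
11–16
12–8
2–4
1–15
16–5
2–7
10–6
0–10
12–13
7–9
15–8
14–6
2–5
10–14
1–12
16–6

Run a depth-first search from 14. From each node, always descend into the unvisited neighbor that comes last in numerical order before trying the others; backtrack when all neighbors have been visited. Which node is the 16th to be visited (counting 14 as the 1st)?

3

Visit 14
14 → 16
16 → 15
15 → 8
8 → 12
12 → 13
13 → 0
0 → 10
10 → 6
6 → 7
7 → 9
7 → 2
2 → 5
2 → 4
2 → 1
1 → 3
16 → 11

Visit order: 14, 16, 15, 8, 12, 13, 0, 10, 6, 7, 9, 2, 5, 4, 1, 3, 11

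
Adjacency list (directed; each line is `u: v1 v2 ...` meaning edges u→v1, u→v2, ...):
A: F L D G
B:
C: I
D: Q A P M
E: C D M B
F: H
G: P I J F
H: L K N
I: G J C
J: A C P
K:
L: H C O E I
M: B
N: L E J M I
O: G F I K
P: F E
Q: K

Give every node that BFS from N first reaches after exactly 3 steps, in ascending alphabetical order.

Level 0: N
Level 1: E, I, J, L, M
Level 2: A, B, C, D, G, H, O, P
Level 3: F, K, Q

F, K, Q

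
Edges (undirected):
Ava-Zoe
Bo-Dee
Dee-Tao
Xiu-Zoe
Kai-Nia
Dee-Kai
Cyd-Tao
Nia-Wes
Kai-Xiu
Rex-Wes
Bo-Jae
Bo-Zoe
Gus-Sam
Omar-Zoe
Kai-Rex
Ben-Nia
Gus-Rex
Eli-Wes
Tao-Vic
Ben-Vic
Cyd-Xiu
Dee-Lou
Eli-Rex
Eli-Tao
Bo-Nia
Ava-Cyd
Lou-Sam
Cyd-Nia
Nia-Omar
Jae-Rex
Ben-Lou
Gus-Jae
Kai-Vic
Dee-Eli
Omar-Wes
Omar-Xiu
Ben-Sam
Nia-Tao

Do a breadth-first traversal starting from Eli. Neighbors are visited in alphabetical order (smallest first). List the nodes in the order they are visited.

Visit Eli; enqueue Dee, Rex, Tao, Wes → queue [Dee, Rex, Tao, Wes]
Visit Dee; enqueue Bo, Kai, Lou → queue [Rex, Tao, Wes, Bo, Kai, Lou]
Visit Rex; enqueue Gus, Jae → queue [Tao, Wes, Bo, Kai, Lou, Gus, Jae]
Visit Tao; enqueue Cyd, Nia, Vic → queue [Wes, Bo, Kai, Lou, Gus, Jae, Cyd, Nia, Vic]
Visit Wes; enqueue Omar → queue [Bo, Kai, Lou, Gus, Jae, Cyd, Nia, Vic, Omar]
Visit Bo; enqueue Zoe → queue [Kai, Lou, Gus, Jae, Cyd, Nia, Vic, Omar, Zoe]
Visit Kai; enqueue Xiu → queue [Lou, Gus, Jae, Cyd, Nia, Vic, Omar, Zoe, Xiu]
Visit Lou; enqueue Ben, Sam → queue [Gus, Jae, Cyd, Nia, Vic, Omar, Zoe, Xiu, Ben, Sam]
Visit Gus → queue [Jae, Cyd, Nia, Vic, Omar, Zoe, Xiu, Ben, Sam]
Visit Jae → queue [Cyd, Nia, Vic, Omar, Zoe, Xiu, Ben, Sam]
Visit Cyd; enqueue Ava → queue [Nia, Vic, Omar, Zoe, Xiu, Ben, Sam, Ava]
Visit Nia → queue [Vic, Omar, Zoe, Xiu, Ben, Sam, Ava]
Visit Vic → queue [Omar, Zoe, Xiu, Ben, Sam, Ava]
Visit Omar → queue [Zoe, Xiu, Ben, Sam, Ava]
Visit Zoe → queue [Xiu, Ben, Sam, Ava]
Visit Xiu → queue [Ben, Sam, Ava]
Visit Ben → queue [Sam, Ava]
Visit Sam → queue [Ava]
Visit Ava → queue []

Eli, Dee, Rex, Tao, Wes, Bo, Kai, Lou, Gus, Jae, Cyd, Nia, Vic, Omar, Zoe, Xiu, Ben, Sam, Ava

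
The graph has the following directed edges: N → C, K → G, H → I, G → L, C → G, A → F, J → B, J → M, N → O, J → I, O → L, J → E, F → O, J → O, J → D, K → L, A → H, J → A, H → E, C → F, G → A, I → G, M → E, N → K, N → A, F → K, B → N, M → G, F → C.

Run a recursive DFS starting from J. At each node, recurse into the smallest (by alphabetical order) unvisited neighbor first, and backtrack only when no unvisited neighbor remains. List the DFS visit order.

J → A → F → C → G → L → K → O → H → E → I → B → N → D → M

Visit J
J → A
A → F
F → C
C → G
G → L
F → K
F → O
A → H
H → E
H → I
J → B
B → N
J → D
J → M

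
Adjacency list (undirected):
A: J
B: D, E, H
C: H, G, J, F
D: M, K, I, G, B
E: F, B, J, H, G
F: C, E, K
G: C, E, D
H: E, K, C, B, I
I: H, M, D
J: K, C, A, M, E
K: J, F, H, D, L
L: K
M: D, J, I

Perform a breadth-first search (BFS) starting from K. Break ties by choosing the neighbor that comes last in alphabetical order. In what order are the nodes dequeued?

Visit K; enqueue L, J, H, F, D → queue [L, J, H, F, D]
Visit L → queue [J, H, F, D]
Visit J; enqueue M, E, C, A → queue [H, F, D, M, E, C, A]
Visit H; enqueue I, B → queue [F, D, M, E, C, A, I, B]
Visit F → queue [D, M, E, C, A, I, B]
Visit D; enqueue G → queue [M, E, C, A, I, B, G]
Visit M → queue [E, C, A, I, B, G]
Visit E → queue [C, A, I, B, G]
Visit C → queue [A, I, B, G]
Visit A → queue [I, B, G]
Visit I → queue [B, G]
Visit B → queue [G]
Visit G → queue []

K -> L -> J -> H -> F -> D -> M -> E -> C -> A -> I -> B -> G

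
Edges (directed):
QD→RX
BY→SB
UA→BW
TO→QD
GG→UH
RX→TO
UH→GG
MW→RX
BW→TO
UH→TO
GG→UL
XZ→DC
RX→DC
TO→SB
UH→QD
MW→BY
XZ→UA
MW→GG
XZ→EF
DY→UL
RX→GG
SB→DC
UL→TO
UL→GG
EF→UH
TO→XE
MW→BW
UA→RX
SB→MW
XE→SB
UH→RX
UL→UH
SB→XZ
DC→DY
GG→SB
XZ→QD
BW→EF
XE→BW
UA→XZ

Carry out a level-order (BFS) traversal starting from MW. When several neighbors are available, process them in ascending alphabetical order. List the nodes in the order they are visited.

Visit MW; enqueue BW, BY, GG, RX → queue [BW, BY, GG, RX]
Visit BW; enqueue EF, TO → queue [BY, GG, RX, EF, TO]
Visit BY; enqueue SB → queue [GG, RX, EF, TO, SB]
Visit GG; enqueue UH, UL → queue [RX, EF, TO, SB, UH, UL]
Visit RX; enqueue DC → queue [EF, TO, SB, UH, UL, DC]
Visit EF → queue [TO, SB, UH, UL, DC]
Visit TO; enqueue QD, XE → queue [SB, UH, UL, DC, QD, XE]
Visit SB; enqueue XZ → queue [UH, UL, DC, QD, XE, XZ]
Visit UH → queue [UL, DC, QD, XE, XZ]
Visit UL → queue [DC, QD, XE, XZ]
Visit DC; enqueue DY → queue [QD, XE, XZ, DY]
Visit QD → queue [XE, XZ, DY]
Visit XE → queue [XZ, DY]
Visit XZ; enqueue UA → queue [DY, UA]
Visit DY → queue [UA]
Visit UA → queue []

MW → BW → BY → GG → RX → EF → TO → SB → UH → UL → DC → QD → XE → XZ → DY → UA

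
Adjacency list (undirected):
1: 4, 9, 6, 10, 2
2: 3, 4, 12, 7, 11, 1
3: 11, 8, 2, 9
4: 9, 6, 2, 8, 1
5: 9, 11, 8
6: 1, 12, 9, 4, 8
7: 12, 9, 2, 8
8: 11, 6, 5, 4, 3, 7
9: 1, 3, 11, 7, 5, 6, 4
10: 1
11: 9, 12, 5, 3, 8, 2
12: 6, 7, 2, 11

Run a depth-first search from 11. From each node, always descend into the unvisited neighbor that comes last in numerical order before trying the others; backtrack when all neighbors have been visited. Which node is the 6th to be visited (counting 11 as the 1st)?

8

Visit 11
11 → 12
12 → 7
7 → 9
9 → 6
6 → 8
8 → 5
8 → 4
4 → 2
2 → 3
2 → 1
1 → 10

Visit order: 11, 12, 7, 9, 6, 8, 5, 4, 2, 3, 1, 10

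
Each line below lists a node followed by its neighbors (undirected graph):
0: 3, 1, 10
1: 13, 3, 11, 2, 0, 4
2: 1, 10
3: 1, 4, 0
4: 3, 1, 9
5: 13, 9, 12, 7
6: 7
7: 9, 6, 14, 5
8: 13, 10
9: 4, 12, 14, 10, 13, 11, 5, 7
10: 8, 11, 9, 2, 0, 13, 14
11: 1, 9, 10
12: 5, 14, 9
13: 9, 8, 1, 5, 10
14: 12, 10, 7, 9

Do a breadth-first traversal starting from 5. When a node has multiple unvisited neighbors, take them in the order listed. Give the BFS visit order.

5 → 13 → 9 → 12 → 7 → 8 → 1 → 10 → 4 → 14 → 11 → 6 → 3 → 2 → 0

Visit 5; enqueue 13, 9, 12, 7 → queue [13, 9, 12, 7]
Visit 13; enqueue 8, 1, 10 → queue [9, 12, 7, 8, 1, 10]
Visit 9; enqueue 4, 14, 11 → queue [12, 7, 8, 1, 10, 4, 14, 11]
Visit 12 → queue [7, 8, 1, 10, 4, 14, 11]
Visit 7; enqueue 6 → queue [8, 1, 10, 4, 14, 11, 6]
Visit 8 → queue [1, 10, 4, 14, 11, 6]
Visit 1; enqueue 3, 2, 0 → queue [10, 4, 14, 11, 6, 3, 2, 0]
Visit 10 → queue [4, 14, 11, 6, 3, 2, 0]
Visit 4 → queue [14, 11, 6, 3, 2, 0]
Visit 14 → queue [11, 6, 3, 2, 0]
Visit 11 → queue [6, 3, 2, 0]
Visit 6 → queue [3, 2, 0]
Visit 3 → queue [2, 0]
Visit 2 → queue [0]
Visit 0 → queue []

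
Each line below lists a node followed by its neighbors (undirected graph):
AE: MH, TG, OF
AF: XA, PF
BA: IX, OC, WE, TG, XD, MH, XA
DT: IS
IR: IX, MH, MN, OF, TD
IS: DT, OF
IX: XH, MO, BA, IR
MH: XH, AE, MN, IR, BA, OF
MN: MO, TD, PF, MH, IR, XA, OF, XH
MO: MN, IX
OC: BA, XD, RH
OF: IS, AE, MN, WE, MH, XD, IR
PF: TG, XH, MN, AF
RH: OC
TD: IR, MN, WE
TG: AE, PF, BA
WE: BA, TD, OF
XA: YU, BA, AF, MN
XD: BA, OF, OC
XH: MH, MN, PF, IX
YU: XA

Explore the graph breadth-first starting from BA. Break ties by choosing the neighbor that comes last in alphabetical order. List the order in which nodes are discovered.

BA, XD, XA, WE, TG, OC, MH, IX, OF, YU, MN, AF, TD, PF, AE, RH, XH, IR, MO, IS, DT

Visit BA; enqueue XD, XA, WE, TG, OC, MH, IX → queue [XD, XA, WE, TG, OC, MH, IX]
Visit XD; enqueue OF → queue [XA, WE, TG, OC, MH, IX, OF]
Visit XA; enqueue YU, MN, AF → queue [WE, TG, OC, MH, IX, OF, YU, MN, AF]
Visit WE; enqueue TD → queue [TG, OC, MH, IX, OF, YU, MN, AF, TD]
Visit TG; enqueue PF, AE → queue [OC, MH, IX, OF, YU, MN, AF, TD, PF, AE]
Visit OC; enqueue RH → queue [MH, IX, OF, YU, MN, AF, TD, PF, AE, RH]
Visit MH; enqueue XH, IR → queue [IX, OF, YU, MN, AF, TD, PF, AE, RH, XH, IR]
Visit IX; enqueue MO → queue [OF, YU, MN, AF, TD, PF, AE, RH, XH, IR, MO]
Visit OF; enqueue IS → queue [YU, MN, AF, TD, PF, AE, RH, XH, IR, MO, IS]
Visit YU → queue [MN, AF, TD, PF, AE, RH, XH, IR, MO, IS]
Visit MN → queue [AF, TD, PF, AE, RH, XH, IR, MO, IS]
Visit AF → queue [TD, PF, AE, RH, XH, IR, MO, IS]
Visit TD → queue [PF, AE, RH, XH, IR, MO, IS]
Visit PF → queue [AE, RH, XH, IR, MO, IS]
Visit AE → queue [RH, XH, IR, MO, IS]
Visit RH → queue [XH, IR, MO, IS]
Visit XH → queue [IR, MO, IS]
Visit IR → queue [MO, IS]
Visit MO → queue [IS]
Visit IS; enqueue DT → queue [DT]
Visit DT → queue []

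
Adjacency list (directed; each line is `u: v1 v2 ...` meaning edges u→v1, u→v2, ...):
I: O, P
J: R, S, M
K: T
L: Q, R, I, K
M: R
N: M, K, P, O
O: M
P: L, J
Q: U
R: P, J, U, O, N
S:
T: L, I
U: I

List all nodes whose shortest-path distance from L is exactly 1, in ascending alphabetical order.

Level 0: L
Level 1: I, K, Q, R
Level 2: J, N, O, P, T, U
Level 3: M, S

I, K, Q, R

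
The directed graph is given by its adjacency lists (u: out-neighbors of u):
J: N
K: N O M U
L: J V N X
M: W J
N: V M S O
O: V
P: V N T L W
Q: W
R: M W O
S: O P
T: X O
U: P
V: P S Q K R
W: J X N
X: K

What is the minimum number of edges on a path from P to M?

2

Level 0: P
Level 1: L, N, T, V, W
Level 2: J, K, M, O, Q, R, S, X
Level 3: U
M first appears at level 2.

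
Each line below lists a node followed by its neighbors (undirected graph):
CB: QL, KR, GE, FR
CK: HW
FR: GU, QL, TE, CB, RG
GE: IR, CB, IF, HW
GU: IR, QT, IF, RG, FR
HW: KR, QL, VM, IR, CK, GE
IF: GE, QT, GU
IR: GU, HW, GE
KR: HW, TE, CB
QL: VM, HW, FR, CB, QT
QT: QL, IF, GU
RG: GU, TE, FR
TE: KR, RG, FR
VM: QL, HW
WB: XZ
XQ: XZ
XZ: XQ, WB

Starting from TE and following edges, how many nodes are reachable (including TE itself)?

14

BFS from TE visits: TE, RG, KR, FR, GU, HW, CB, QL, QT, IR, IF, VM, GE, CK
Reachable nodes: 14 of 17 total.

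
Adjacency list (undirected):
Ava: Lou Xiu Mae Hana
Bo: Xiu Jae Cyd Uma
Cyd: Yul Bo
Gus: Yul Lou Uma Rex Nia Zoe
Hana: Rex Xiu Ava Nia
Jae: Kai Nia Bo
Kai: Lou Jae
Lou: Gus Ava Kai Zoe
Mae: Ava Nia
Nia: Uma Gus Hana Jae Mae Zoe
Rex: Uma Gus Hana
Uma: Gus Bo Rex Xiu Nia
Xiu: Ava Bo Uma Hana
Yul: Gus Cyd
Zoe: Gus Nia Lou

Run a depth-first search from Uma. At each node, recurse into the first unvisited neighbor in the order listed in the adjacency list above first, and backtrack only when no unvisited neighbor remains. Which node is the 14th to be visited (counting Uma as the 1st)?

Mae

Visit Uma
Uma → Gus
Gus → Yul
Yul → Cyd
Cyd → Bo
Bo → Xiu
Xiu → Ava
Ava → Lou
Lou → Kai
Kai → Jae
Jae → Nia
Nia → Hana
Hana → Rex
Nia → Mae
Nia → Zoe

Visit order: Uma, Gus, Yul, Cyd, Bo, Xiu, Ava, Lou, Kai, Jae, Nia, Hana, Rex, Mae, Zoe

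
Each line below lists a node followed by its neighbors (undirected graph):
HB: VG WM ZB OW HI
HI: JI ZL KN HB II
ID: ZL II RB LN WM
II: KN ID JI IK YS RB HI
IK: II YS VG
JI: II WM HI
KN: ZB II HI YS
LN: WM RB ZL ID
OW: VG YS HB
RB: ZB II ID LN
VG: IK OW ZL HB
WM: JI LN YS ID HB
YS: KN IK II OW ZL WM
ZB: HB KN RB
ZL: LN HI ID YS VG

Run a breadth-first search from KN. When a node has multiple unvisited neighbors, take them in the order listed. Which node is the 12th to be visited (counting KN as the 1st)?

Visit KN; enqueue ZB, II, HI, YS → queue [ZB, II, HI, YS]
Visit ZB; enqueue HB, RB → queue [II, HI, YS, HB, RB]
Visit II; enqueue ID, JI, IK → queue [HI, YS, HB, RB, ID, JI, IK]
Visit HI; enqueue ZL → queue [YS, HB, RB, ID, JI, IK, ZL]
Visit YS; enqueue OW, WM → queue [HB, RB, ID, JI, IK, ZL, OW, WM]
Visit HB; enqueue VG → queue [RB, ID, JI, IK, ZL, OW, WM, VG]
Visit RB; enqueue LN → queue [ID, JI, IK, ZL, OW, WM, VG, LN]
Visit ID → queue [JI, IK, ZL, OW, WM, VG, LN]
Visit JI → queue [IK, ZL, OW, WM, VG, LN]
Visit IK → queue [ZL, OW, WM, VG, LN]
Visit ZL → queue [OW, WM, VG, LN]
Visit OW → queue [WM, VG, LN]
Visit WM → queue [VG, LN]
Visit VG → queue [LN]
Visit LN → queue []

Visit order: KN, ZB, II, HI, YS, HB, RB, ID, JI, IK, ZL, OW, WM, VG, LN

OW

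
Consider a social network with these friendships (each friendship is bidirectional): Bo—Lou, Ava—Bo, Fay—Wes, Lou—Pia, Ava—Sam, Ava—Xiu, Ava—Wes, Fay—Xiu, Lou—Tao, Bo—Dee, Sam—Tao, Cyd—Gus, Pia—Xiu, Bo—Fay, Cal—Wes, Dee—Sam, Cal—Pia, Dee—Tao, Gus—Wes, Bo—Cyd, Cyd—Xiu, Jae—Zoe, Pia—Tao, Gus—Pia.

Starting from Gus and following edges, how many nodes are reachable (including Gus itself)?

13

BFS from Gus visits: Gus, Wes, Pia, Cyd, Fay, Cal, Ava, Xiu, Tao, Lou, Bo, Sam, Dee
Reachable nodes: 13 of 15 total.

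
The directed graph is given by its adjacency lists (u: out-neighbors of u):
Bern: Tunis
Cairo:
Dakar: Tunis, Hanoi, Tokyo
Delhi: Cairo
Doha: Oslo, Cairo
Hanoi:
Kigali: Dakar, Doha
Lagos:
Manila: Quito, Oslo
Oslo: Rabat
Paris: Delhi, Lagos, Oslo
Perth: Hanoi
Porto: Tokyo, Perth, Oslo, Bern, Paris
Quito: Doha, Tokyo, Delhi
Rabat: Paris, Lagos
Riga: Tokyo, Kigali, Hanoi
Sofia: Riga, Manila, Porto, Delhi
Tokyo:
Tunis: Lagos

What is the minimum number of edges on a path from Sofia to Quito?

2

Level 0: Sofia
Level 1: Delhi, Manila, Porto, Riga
Level 2: Bern, Cairo, Hanoi, Kigali, Oslo, Paris, Perth, Quito, Tokyo
Level 3: Dakar, Doha, Lagos, Rabat, Tunis
Quito first appears at level 2.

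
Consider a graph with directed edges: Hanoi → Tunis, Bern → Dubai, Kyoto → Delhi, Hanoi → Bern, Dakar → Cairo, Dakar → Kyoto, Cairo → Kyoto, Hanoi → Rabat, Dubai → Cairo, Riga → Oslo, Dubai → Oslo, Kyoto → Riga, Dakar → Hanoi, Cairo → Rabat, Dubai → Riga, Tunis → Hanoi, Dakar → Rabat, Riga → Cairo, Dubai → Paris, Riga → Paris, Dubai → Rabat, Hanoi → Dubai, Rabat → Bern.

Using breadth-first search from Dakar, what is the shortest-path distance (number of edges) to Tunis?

Level 0: Dakar
Level 1: Cairo, Hanoi, Kyoto, Rabat
Level 2: Bern, Delhi, Dubai, Riga, Tunis
Level 3: Oslo, Paris
Tunis first appears at level 2.

2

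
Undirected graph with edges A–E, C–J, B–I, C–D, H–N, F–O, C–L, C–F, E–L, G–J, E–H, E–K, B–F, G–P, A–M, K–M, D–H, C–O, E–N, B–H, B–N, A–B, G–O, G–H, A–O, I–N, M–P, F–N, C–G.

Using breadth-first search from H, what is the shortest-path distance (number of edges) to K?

Level 0: H
Level 1: B, D, E, G, N
Level 2: A, C, F, I, J, K, L, O, P
Level 3: M
K first appears at level 2.

2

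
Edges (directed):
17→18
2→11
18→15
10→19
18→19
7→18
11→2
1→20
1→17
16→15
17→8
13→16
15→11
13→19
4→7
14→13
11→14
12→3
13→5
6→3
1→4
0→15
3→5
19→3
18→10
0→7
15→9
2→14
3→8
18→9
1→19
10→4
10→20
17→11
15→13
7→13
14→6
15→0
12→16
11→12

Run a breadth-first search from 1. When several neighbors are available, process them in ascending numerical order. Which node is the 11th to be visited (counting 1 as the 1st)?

Visit 1; enqueue 4, 17, 19, 20 → queue [4, 17, 19, 20]
Visit 4; enqueue 7 → queue [17, 19, 20, 7]
Visit 17; enqueue 8, 11, 18 → queue [19, 20, 7, 8, 11, 18]
Visit 19; enqueue 3 → queue [20, 7, 8, 11, 18, 3]
Visit 20 → queue [7, 8, 11, 18, 3]
Visit 7; enqueue 13 → queue [8, 11, 18, 3, 13]
Visit 8 → queue [11, 18, 3, 13]
Visit 11; enqueue 2, 12, 14 → queue [18, 3, 13, 2, 12, 14]
Visit 18; enqueue 9, 10, 15 → queue [3, 13, 2, 12, 14, 9, 10, 15]
Visit 3; enqueue 5 → queue [13, 2, 12, 14, 9, 10, 15, 5]
Visit 13; enqueue 16 → queue [2, 12, 14, 9, 10, 15, 5, 16]
Visit 2 → queue [12, 14, 9, 10, 15, 5, 16]
Visit 12 → queue [14, 9, 10, 15, 5, 16]
Visit 14; enqueue 6 → queue [9, 10, 15, 5, 16, 6]
Visit 9 → queue [10, 15, 5, 16, 6]
Visit 10 → queue [15, 5, 16, 6]
Visit 15; enqueue 0 → queue [5, 16, 6, 0]
Visit 5 → queue [16, 6, 0]
Visit 16 → queue [6, 0]
Visit 6 → queue [0]
Visit 0 → queue []

Visit order: 1, 4, 17, 19, 20, 7, 8, 11, 18, 3, 13, 2, 12, 14, 9, 10, 15, 5, 16, 6, 0

13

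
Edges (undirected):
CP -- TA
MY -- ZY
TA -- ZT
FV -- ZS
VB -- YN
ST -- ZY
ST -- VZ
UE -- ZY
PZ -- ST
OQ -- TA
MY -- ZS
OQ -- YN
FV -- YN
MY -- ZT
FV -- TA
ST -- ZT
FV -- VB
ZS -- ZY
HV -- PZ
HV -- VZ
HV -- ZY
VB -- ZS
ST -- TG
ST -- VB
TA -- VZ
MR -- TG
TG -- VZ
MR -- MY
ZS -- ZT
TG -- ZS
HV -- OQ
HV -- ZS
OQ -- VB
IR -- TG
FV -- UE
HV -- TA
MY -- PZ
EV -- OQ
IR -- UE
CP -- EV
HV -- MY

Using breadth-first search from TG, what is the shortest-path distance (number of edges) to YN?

3

Level 0: TG
Level 1: IR, MR, ST, VZ, ZS
Level 2: FV, HV, MY, PZ, TA, UE, VB, ZT, ZY
Level 3: CP, OQ, YN
Level 4: EV
YN first appears at level 3.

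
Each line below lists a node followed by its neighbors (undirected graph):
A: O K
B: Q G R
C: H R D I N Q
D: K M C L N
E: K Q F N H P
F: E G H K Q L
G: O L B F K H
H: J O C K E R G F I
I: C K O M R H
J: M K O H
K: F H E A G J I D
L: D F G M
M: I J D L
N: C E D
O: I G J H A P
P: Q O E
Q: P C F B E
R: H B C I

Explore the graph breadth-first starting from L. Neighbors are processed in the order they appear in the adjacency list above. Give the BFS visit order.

Visit L; enqueue D, F, G, M → queue [D, F, G, M]
Visit D; enqueue K, C, N → queue [F, G, M, K, C, N]
Visit F; enqueue E, H, Q → queue [G, M, K, C, N, E, H, Q]
Visit G; enqueue O, B → queue [M, K, C, N, E, H, Q, O, B]
Visit M; enqueue I, J → queue [K, C, N, E, H, Q, O, B, I, J]
Visit K; enqueue A → queue [C, N, E, H, Q, O, B, I, J, A]
Visit C; enqueue R → queue [N, E, H, Q, O, B, I, J, A, R]
Visit N → queue [E, H, Q, O, B, I, J, A, R]
Visit E; enqueue P → queue [H, Q, O, B, I, J, A, R, P]
Visit H → queue [Q, O, B, I, J, A, R, P]
Visit Q → queue [O, B, I, J, A, R, P]
Visit O → queue [B, I, J, A, R, P]
Visit B → queue [I, J, A, R, P]
Visit I → queue [J, A, R, P]
Visit J → queue [A, R, P]
Visit A → queue [R, P]
Visit R → queue [P]
Visit P → queue []

L -> D -> F -> G -> M -> K -> C -> N -> E -> H -> Q -> O -> B -> I -> J -> A -> R -> P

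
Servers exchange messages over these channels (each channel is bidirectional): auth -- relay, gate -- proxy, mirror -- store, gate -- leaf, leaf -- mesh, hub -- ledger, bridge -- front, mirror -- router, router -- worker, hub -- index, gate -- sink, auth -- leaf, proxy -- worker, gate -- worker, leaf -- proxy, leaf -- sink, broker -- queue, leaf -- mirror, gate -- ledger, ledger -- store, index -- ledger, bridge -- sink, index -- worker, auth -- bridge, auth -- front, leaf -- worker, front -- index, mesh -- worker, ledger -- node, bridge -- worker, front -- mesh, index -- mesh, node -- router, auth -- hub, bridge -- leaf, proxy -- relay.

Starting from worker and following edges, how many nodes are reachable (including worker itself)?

17

BFS from worker visits: worker, router, proxy, mesh, leaf, index, gate, bridge, node, mirror, relay, front, sink, auth, ledger, hub, store
Reachable nodes: 17 of 19 total.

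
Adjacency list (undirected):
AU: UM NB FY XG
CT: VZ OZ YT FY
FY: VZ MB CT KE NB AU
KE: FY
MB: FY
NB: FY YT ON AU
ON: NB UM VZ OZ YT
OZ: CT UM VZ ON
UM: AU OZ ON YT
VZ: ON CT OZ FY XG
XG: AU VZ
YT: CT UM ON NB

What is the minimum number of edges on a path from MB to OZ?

Level 0: MB
Level 1: FY
Level 2: AU, CT, KE, NB, VZ
Level 3: ON, OZ, UM, XG, YT
OZ first appears at level 3.

3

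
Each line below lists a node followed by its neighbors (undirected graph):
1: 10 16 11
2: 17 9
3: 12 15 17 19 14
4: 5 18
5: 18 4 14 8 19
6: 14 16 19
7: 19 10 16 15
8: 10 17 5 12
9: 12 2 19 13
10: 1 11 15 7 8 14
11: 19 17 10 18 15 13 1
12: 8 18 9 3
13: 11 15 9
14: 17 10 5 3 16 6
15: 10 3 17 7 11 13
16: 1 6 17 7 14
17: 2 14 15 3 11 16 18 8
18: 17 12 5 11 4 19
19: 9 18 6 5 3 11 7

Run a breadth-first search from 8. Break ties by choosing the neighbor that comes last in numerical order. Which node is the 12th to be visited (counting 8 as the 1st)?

Visit 8; enqueue 17, 12, 10, 5 → queue [17, 12, 10, 5]
Visit 17; enqueue 18, 16, 15, 14, 11, 3, 2 → queue [12, 10, 5, 18, 16, 15, 14, 11, 3, 2]
Visit 12; enqueue 9 → queue [10, 5, 18, 16, 15, 14, 11, 3, 2, 9]
Visit 10; enqueue 7, 1 → queue [5, 18, 16, 15, 14, 11, 3, 2, 9, 7, 1]
Visit 5; enqueue 19, 4 → queue [18, 16, 15, 14, 11, 3, 2, 9, 7, 1, 19, 4]
Visit 18 → queue [16, 15, 14, 11, 3, 2, 9, 7, 1, 19, 4]
Visit 16; enqueue 6 → queue [15, 14, 11, 3, 2, 9, 7, 1, 19, 4, 6]
Visit 15; enqueue 13 → queue [14, 11, 3, 2, 9, 7, 1, 19, 4, 6, 13]
Visit 14 → queue [11, 3, 2, 9, 7, 1, 19, 4, 6, 13]
Visit 11 → queue [3, 2, 9, 7, 1, 19, 4, 6, 13]
Visit 3 → queue [2, 9, 7, 1, 19, 4, 6, 13]
Visit 2 → queue [9, 7, 1, 19, 4, 6, 13]
Visit 9 → queue [7, 1, 19, 4, 6, 13]
Visit 7 → queue [1, 19, 4, 6, 13]
Visit 1 → queue [19, 4, 6, 13]
Visit 19 → queue [4, 6, 13]
Visit 4 → queue [6, 13]
Visit 6 → queue [13]
Visit 13 → queue []

Visit order: 8, 17, 12, 10, 5, 18, 16, 15, 14, 11, 3, 2, 9, 7, 1, 19, 4, 6, 13

2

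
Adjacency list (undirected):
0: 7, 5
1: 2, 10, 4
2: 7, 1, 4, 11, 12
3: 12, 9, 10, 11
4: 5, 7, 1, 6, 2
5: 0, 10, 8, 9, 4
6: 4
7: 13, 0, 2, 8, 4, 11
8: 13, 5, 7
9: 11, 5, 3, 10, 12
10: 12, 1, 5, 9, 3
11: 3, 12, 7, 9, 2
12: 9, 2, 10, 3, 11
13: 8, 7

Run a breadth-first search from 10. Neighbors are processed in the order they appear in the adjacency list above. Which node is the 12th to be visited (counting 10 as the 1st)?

Visit 10; enqueue 12, 1, 5, 9, 3 → queue [12, 1, 5, 9, 3]
Visit 12; enqueue 2, 11 → queue [1, 5, 9, 3, 2, 11]
Visit 1; enqueue 4 → queue [5, 9, 3, 2, 11, 4]
Visit 5; enqueue 0, 8 → queue [9, 3, 2, 11, 4, 0, 8]
Visit 9 → queue [3, 2, 11, 4, 0, 8]
Visit 3 → queue [2, 11, 4, 0, 8]
Visit 2; enqueue 7 → queue [11, 4, 0, 8, 7]
Visit 11 → queue [4, 0, 8, 7]
Visit 4; enqueue 6 → queue [0, 8, 7, 6]
Visit 0 → queue [8, 7, 6]
Visit 8; enqueue 13 → queue [7, 6, 13]
Visit 7 → queue [6, 13]
Visit 6 → queue [13]
Visit 13 → queue []

Visit order: 10, 12, 1, 5, 9, 3, 2, 11, 4, 0, 8, 7, 6, 13

7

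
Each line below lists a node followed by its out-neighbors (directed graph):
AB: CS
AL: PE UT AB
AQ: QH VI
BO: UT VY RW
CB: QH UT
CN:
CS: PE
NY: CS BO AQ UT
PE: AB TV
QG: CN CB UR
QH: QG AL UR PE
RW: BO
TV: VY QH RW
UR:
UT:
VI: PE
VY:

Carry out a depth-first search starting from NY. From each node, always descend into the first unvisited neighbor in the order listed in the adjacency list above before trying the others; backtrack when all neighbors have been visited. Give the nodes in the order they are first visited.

NY -> CS -> PE -> AB -> TV -> VY -> QH -> QG -> CN -> CB -> UT -> UR -> AL -> RW -> BO -> AQ -> VI

Visit NY
NY → CS
CS → PE
PE → AB
PE → TV
TV → VY
TV → QH
QH → QG
QG → CN
QG → CB
CB → UT
QG → UR
QH → AL
TV → RW
RW → BO
NY → AQ
AQ → VI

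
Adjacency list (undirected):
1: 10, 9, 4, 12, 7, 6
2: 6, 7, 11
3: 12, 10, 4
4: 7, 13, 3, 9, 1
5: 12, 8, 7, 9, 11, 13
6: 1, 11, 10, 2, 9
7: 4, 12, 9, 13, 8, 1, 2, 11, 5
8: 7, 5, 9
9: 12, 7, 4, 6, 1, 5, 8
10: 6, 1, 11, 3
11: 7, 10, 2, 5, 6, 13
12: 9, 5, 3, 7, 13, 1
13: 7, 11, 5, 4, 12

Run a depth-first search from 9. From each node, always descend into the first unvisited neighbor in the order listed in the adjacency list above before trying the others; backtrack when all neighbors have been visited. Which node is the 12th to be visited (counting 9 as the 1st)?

2

Visit 9
9 → 12
12 → 5
5 → 8
8 → 7
7 → 4
4 → 13
13 → 11
11 → 10
10 → 6
6 → 1
6 → 2
10 → 3

Visit order: 9, 12, 5, 8, 7, 4, 13, 11, 10, 6, 1, 2, 3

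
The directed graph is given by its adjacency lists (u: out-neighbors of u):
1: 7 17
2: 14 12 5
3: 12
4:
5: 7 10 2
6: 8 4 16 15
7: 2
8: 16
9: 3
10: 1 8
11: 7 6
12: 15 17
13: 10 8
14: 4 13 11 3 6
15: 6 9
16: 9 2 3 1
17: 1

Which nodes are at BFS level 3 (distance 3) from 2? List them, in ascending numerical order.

1, 8, 9, 16

Level 0: 2
Level 1: 5, 12, 14
Level 2: 3, 4, 6, 7, 10, 11, 13, 15, 17
Level 3: 1, 8, 9, 16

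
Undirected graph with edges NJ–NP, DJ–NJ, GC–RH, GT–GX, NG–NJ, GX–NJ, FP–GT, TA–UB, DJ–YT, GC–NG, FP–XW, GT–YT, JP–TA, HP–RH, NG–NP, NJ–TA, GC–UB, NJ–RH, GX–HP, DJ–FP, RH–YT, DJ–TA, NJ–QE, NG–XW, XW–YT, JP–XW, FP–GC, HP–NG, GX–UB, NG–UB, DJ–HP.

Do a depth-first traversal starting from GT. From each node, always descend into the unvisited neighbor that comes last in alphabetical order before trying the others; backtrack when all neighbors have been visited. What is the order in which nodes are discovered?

Visit GT
GT → YT
YT → XW
XW → NG
NG → UB
UB → TA
TA → NJ
NJ → RH
RH → HP
HP → GX
HP → DJ
DJ → FP
FP → GC
NJ → QE
NJ → NP
TA → JP

GT -> YT -> XW -> NG -> UB -> TA -> NJ -> RH -> HP -> GX -> DJ -> FP -> GC -> QE -> NP -> JP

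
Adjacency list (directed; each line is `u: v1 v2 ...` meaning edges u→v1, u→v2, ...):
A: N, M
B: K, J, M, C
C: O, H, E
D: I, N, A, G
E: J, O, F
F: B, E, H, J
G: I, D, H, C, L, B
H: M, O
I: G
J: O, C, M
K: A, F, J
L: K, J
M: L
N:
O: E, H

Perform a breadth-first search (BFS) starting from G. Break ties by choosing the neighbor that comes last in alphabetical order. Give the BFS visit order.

G → L → I → H → D → C → B → K → J → O → M → N → A → E → F

Visit G; enqueue L, I, H, D, C, B → queue [L, I, H, D, C, B]
Visit L; enqueue K, J → queue [I, H, D, C, B, K, J]
Visit I → queue [H, D, C, B, K, J]
Visit H; enqueue O, M → queue [D, C, B, K, J, O, M]
Visit D; enqueue N, A → queue [C, B, K, J, O, M, N, A]
Visit C; enqueue E → queue [B, K, J, O, M, N, A, E]
Visit B → queue [K, J, O, M, N, A, E]
Visit K; enqueue F → queue [J, O, M, N, A, E, F]
Visit J → queue [O, M, N, A, E, F]
Visit O → queue [M, N, A, E, F]
Visit M → queue [N, A, E, F]
Visit N → queue [A, E, F]
Visit A → queue [E, F]
Visit E → queue [F]
Visit F → queue []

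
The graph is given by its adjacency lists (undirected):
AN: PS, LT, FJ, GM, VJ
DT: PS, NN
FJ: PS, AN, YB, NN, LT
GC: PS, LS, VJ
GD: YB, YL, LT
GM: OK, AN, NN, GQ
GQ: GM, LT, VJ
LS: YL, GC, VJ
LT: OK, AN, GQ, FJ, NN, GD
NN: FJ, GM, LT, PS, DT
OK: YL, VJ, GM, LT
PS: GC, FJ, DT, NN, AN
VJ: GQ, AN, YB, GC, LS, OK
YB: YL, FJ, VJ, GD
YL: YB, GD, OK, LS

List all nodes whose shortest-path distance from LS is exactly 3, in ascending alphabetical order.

DT, FJ, GM, LT, NN

Level 0: LS
Level 1: GC, VJ, YL
Level 2: AN, GD, GQ, OK, PS, YB
Level 3: DT, FJ, GM, LT, NN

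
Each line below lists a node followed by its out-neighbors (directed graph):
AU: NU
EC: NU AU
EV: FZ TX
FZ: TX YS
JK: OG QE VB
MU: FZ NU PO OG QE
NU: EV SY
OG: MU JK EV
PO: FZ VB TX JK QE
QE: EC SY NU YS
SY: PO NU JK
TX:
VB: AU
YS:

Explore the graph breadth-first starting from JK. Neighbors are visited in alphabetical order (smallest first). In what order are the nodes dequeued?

JK → OG → QE → VB → EV → MU → EC → NU → SY → YS → AU → FZ → TX → PO

Visit JK; enqueue OG, QE, VB → queue [OG, QE, VB]
Visit OG; enqueue EV, MU → queue [QE, VB, EV, MU]
Visit QE; enqueue EC, NU, SY, YS → queue [VB, EV, MU, EC, NU, SY, YS]
Visit VB; enqueue AU → queue [EV, MU, EC, NU, SY, YS, AU]
Visit EV; enqueue FZ, TX → queue [MU, EC, NU, SY, YS, AU, FZ, TX]
Visit MU; enqueue PO → queue [EC, NU, SY, YS, AU, FZ, TX, PO]
Visit EC → queue [NU, SY, YS, AU, FZ, TX, PO]
Visit NU → queue [SY, YS, AU, FZ, TX, PO]
Visit SY → queue [YS, AU, FZ, TX, PO]
Visit YS → queue [AU, FZ, TX, PO]
Visit AU → queue [FZ, TX, PO]
Visit FZ → queue [TX, PO]
Visit TX → queue [PO]
Visit PO → queue []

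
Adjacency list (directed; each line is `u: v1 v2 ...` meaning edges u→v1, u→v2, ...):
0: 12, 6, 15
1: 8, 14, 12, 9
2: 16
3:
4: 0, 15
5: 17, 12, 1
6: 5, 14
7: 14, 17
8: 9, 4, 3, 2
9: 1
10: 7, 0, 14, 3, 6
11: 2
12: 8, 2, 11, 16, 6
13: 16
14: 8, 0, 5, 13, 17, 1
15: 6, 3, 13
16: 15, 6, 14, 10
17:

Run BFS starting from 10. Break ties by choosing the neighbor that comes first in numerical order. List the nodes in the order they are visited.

10, 0, 3, 6, 7, 14, 12, 15, 5, 17, 1, 8, 13, 2, 11, 16, 9, 4

Visit 10; enqueue 0, 3, 6, 7, 14 → queue [0, 3, 6, 7, 14]
Visit 0; enqueue 12, 15 → queue [3, 6, 7, 14, 12, 15]
Visit 3 → queue [6, 7, 14, 12, 15]
Visit 6; enqueue 5 → queue [7, 14, 12, 15, 5]
Visit 7; enqueue 17 → queue [14, 12, 15, 5, 17]
Visit 14; enqueue 1, 8, 13 → queue [12, 15, 5, 17, 1, 8, 13]
Visit 12; enqueue 2, 11, 16 → queue [15, 5, 17, 1, 8, 13, 2, 11, 16]
Visit 15 → queue [5, 17, 1, 8, 13, 2, 11, 16]
Visit 5 → queue [17, 1, 8, 13, 2, 11, 16]
Visit 17 → queue [1, 8, 13, 2, 11, 16]
Visit 1; enqueue 9 → queue [8, 13, 2, 11, 16, 9]
Visit 8; enqueue 4 → queue [13, 2, 11, 16, 9, 4]
Visit 13 → queue [2, 11, 16, 9, 4]
Visit 2 → queue [11, 16, 9, 4]
Visit 11 → queue [16, 9, 4]
Visit 16 → queue [9, 4]
Visit 9 → queue [4]
Visit 4 → queue []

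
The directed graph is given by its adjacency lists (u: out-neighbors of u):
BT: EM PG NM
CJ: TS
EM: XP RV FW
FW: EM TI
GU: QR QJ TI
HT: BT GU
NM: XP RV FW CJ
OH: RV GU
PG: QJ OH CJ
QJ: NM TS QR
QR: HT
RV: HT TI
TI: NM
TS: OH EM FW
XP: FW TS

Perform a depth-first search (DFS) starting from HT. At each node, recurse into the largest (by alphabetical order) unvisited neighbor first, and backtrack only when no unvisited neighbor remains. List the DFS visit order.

HT, GU, TI, NM, XP, TS, OH, RV, FW, EM, CJ, QR, QJ, BT, PG

Visit HT
HT → GU
GU → TI
TI → NM
NM → XP
XP → TS
TS → OH
OH → RV
TS → FW
FW → EM
NM → CJ
GU → QR
GU → QJ
HT → BT
BT → PG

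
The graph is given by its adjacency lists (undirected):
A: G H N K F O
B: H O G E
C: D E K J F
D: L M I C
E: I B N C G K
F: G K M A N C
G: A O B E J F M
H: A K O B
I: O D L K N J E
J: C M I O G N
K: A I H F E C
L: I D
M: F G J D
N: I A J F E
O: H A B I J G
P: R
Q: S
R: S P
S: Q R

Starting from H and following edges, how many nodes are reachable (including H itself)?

15

BFS from H visits: H, O, K, B, A, J, I, G, F, E, C, N, M, L, D
Reachable nodes: 15 of 19 total.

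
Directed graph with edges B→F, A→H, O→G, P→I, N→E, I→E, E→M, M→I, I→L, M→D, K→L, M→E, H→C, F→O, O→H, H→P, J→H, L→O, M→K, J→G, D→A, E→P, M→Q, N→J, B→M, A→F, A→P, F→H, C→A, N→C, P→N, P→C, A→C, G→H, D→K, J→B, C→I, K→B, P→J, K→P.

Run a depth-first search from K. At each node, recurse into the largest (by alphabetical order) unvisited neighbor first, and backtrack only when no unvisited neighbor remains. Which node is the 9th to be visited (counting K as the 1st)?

O

Visit K
K → P
P → N
N → J
J → H
H → C
C → I
I → L
L → O
O → G
I → E
E → M
M → Q
M → D
D → A
A → F
J → B

Visit order: K, P, N, J, H, C, I, L, O, G, E, M, Q, D, A, F, B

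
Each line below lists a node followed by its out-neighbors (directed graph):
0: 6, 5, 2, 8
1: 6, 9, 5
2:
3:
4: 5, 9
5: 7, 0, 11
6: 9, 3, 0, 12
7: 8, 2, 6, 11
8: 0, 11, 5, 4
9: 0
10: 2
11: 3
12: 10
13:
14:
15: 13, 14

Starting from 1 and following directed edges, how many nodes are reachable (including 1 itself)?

13

BFS from 1 visits: 1, 9, 6, 5, 0, 12, 3, 11, 7, 8, 2, 10, 4
Reachable nodes: 13 of 16 total.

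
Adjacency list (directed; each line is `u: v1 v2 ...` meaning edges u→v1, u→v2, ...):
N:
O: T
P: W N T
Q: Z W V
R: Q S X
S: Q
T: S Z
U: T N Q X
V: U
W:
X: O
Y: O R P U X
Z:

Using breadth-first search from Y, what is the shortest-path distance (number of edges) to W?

Level 0: Y
Level 1: O, P, R, U, X
Level 2: N, Q, S, T, W
Level 3: V, Z
W first appears at level 2.

2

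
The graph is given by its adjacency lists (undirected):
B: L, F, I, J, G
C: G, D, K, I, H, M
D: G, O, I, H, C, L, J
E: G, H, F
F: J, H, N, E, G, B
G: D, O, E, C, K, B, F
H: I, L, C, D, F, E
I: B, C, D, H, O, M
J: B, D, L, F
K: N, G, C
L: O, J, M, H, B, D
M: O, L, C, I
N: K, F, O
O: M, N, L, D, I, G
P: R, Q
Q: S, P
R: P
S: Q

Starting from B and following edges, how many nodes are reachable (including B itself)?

14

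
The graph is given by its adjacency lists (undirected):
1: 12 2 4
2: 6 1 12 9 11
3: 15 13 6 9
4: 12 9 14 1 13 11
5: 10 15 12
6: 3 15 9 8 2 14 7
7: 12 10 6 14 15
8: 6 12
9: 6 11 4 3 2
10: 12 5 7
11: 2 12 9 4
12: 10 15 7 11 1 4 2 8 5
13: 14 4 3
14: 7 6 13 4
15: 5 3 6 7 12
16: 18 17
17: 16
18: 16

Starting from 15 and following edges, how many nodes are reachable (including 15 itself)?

BFS from 15 visits: 15, 12, 7, 6, 5, 3, 11, 10, 8, 4, 2, 1, 14, 9, 13
Reachable nodes: 15 of 18 total.

15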